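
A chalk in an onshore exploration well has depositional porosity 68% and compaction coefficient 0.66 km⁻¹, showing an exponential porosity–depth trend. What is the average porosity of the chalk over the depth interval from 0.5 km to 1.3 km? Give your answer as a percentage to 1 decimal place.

⟨φ⟩ = (1/(d₂−d₁)) ∫ φ₀ e^(−cd) dd = φ₀·(e^(−c·d₁) − e^(−c·d₂)) / (c·(d₂−d₁))
e^(−0.66×0.5) = 0.7189; e^(−0.66×1.3) = 0.4240
⟨φ⟩ = 0.68 × (0.7189 − 0.4240) / (0.66 × 0.8) = 0.68 × 0.5586 = 0.3798

38.0%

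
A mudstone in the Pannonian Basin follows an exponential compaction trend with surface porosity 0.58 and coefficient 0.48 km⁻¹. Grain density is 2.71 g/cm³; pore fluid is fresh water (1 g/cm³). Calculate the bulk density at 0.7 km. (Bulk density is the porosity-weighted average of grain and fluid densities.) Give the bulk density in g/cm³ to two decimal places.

2.00 g/cm³

Porosity at depth: φ = 0.58·exp(−0.48×0.7) = 0.58×0.7146 = 0.4145
Bulk density: ρ_b = (1−φ)ρ_g + φ·ρ_f = 0.5855×2.71 + 0.4145×1
       = 1.587 + 0.414 = 2.001 g/cm³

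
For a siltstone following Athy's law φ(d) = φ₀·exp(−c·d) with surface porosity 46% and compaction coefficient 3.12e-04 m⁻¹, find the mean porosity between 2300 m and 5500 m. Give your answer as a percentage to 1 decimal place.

Working in km (1 km = 1000 m; c in km⁻¹ = c in m⁻¹ × 1000):
⟨φ⟩ = (1/(d₂−d₁)) ∫ φ₀ e^(−cd) dd = φ₀·(e^(−c·d₁) − e^(−c·d₂)) / (c·(d₂−d₁))
e^(−0.312×2.3) = 0.4879; e^(−0.312×5.5) = 0.1798
⟨φ⟩ = 0.46 × (0.4879 − 0.1798) / (0.312 × 3.2) = 0.46 × 0.3086 = 0.1420

14.2%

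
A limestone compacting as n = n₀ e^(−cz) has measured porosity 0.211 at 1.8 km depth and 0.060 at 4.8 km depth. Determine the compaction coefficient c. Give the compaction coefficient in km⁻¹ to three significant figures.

0.419 km⁻¹

Athy: n(z) = n₀ e^(−cz) ⇒ n₁/n₂ = e^{c(z₂−z₁)} ⇒ c = ln(n₁/n₂)/(z₂−z₁)
c = ln(0.211/0.06) / (4.8 − 1.8) = ln(3.517) / 3 = 1.2575 / 3 = 0.4192 km⁻¹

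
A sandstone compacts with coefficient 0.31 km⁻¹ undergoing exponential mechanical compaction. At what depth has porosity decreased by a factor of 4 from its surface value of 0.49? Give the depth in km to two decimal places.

φ/φ₀ = 1/4 ⇒ exp(−c·z) = 1/4 ⇒ z = ln(4) / c
z = 1.3863 / 0.31 = 4.472 km

4.47 km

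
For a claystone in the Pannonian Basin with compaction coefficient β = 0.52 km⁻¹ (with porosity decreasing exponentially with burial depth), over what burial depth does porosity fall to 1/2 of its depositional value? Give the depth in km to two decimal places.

φ/φ₀ = 1/2 ⇒ exp(−β·Z) = 1/2 ⇒ Z = ln(2) / β
Z = 0.6931 / 0.52 = 1.333 km

1.33 km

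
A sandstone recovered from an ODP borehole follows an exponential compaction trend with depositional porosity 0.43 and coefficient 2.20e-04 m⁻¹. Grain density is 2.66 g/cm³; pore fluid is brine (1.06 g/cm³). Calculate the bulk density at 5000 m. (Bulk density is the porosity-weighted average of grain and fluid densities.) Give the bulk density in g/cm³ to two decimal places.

Working in km (1 km = 1000 m; k in km⁻¹ = k in m⁻¹ × 1000):
Porosity at depth: φ = 0.43·exp(−0.22×5) = 0.43×0.3329 = 0.1431
Bulk density: ρ_b = (1−φ)ρ_g + φ·ρ_f = 0.8569×2.66 + 0.1431×1.06
       = 2.279 + 0.152 = 2.431 g/cm³

2.43 g/cm³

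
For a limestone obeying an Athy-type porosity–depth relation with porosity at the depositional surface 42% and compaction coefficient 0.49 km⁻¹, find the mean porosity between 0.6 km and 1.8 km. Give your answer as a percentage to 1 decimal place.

⟨phi⟩ = (1/(d₂−d₁)) ∫ phi₀ e^(−kd) dd = phi₀·(e^(−k·d₁) − e^(−k·d₂)) / (k·(d₂−d₁))
e^(−0.49×0.6) = 0.7453; e^(−0.49×1.8) = 0.4140
⟨phi⟩ = 0.42 × (0.7453 − 0.4140) / (0.49 × 1.2) = 0.42 × 0.5635 = 0.2367

23.7%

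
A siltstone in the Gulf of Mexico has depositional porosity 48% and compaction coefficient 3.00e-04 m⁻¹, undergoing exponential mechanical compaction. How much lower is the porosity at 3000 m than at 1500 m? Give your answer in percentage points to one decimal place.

Working in km (1 km = 1000 m; k in km⁻¹ = k in m⁻¹ × 1000):
n(1.5) = 0.48·e^(−0.3×1.5) = 0.3061
n(3) = 0.48·e^(−0.3×3) = 0.1952
Δn = 0.3061 − 0.1952 = 0.1109

11.1 percentage points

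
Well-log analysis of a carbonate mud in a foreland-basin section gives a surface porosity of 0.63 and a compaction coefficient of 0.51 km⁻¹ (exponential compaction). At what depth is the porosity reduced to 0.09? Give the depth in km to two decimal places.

3.82 km

Invert Athy's law: d = ln(phi₀/phi) / k
d = ln(0.63/0.09) / 0.51 = ln(7) / 0.51 = 1.9459 / 0.51 = 3.816 km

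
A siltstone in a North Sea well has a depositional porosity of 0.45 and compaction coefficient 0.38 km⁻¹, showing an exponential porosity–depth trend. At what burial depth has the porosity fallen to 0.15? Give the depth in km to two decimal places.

Invert Athy's law: d = ln(phi₀/phi) / c
d = ln(0.45/0.15) / 0.38 = ln(3) / 0.38 = 1.0986 / 0.38 = 2.891 km

2.89 km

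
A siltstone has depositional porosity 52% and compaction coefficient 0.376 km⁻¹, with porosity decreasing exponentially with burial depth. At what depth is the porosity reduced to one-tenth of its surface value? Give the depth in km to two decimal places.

n/n₀ = 1/10 ⇒ exp(−k·Z) = 1/10 ⇒ Z = ln(10) / k
Z = 2.3026 / 0.376 = 6.124 km

6.12 km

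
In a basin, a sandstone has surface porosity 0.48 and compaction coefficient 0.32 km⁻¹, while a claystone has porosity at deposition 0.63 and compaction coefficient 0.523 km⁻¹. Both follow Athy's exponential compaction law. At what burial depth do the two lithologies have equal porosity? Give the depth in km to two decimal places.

1.34 km

Set φ₀ₐ e^(−kₐd) = φ₀ᵦ e^(−kᵦd) ⇒ ln(φ₀ₐ/φ₀ᵦ) = (kₐ − kᵦ)·d
d = ln(0.48/0.63) / (0.32 − 0.523) = -0.2719 / -0.203 = 1.340 km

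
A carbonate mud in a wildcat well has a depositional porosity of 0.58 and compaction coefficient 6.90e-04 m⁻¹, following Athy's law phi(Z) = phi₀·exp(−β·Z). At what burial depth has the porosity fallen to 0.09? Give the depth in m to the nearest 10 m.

Working in km (1 km = 1000 m; β in km⁻¹ = β in m⁻¹ × 1000):
Invert Athy's law: Z = ln(phi₀/phi) / β
Z = ln(0.58/0.09) / 0.69 = ln(6.444) / 0.69 = 1.8632 / 0.69 = 2.700 km

2700 m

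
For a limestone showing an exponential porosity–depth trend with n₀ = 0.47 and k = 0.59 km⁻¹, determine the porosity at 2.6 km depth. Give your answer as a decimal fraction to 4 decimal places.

0.1014

n = n₀·exp(−k·z) = 0.47 × exp(−0.59 × 2.6) = 0.47 × exp(−1.534)
  = 0.47 × 0.2157 = 0.1014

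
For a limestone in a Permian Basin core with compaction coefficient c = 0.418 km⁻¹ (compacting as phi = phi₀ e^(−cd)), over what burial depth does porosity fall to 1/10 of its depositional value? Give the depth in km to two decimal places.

phi/phi₀ = 1/10 ⇒ exp(−c·d) = 1/10 ⇒ d = ln(10) / c
d = 2.3026 / 0.418 = 5.509 km

5.51 km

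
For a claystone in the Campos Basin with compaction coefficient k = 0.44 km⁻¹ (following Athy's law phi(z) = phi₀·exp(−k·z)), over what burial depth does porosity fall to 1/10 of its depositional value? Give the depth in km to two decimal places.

phi/phi₀ = 1/10 ⇒ exp(−k·z) = 1/10 ⇒ z = ln(10) / k
z = 2.3026 / 0.44 = 5.233 km

5.23 km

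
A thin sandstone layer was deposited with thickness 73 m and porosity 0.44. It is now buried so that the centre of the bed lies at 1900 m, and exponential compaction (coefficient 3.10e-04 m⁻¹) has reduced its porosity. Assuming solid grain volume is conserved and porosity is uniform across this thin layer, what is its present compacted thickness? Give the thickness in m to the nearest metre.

54 m

Working in km (1 km = 1000 m; k in km⁻¹ = k in m⁻¹ × 1000):
Porosity at 1.9 km: φ = 0.44·exp(−0.31×1.9) = 0.2441
Solid-volume conservation: h(1−φ) = h₀(1−φ₀) ⇒ h = h₀·(1−φ₀)/(1−φ)
h = 0.073 × (1 − 0.44)/(1 − 0.2441) = 0.073 × 0.7409 = 0.0541 km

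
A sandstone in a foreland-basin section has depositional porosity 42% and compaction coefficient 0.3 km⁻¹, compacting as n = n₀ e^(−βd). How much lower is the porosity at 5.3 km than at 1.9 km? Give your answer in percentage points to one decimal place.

n(1.9) = 0.42·e^(−0.3×1.9) = 0.2375
n(5.3) = 0.42·e^(−0.3×5.3) = 0.0856
Δn = 0.2375 − 0.0856 = 0.1519

15.2 percentage points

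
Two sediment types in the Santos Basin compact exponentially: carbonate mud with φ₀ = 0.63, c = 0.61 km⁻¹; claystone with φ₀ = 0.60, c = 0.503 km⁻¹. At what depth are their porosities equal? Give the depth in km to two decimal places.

Set φ₀ₐ e^(−cₐZ) = φ₀ᵦ e^(−cᵦZ) ⇒ ln(φ₀ₐ/φ₀ᵦ) = (cₐ − cᵦ)·Z
Z = ln(0.63/0.6) / (0.61 − 0.503) = 0.0488 / 0.107 = 0.456 km

0.46 km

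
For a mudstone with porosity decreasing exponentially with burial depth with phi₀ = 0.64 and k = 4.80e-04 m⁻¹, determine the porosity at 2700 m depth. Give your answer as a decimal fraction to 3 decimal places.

Working in km (1 km = 1000 m; k in km⁻¹ = k in m⁻¹ × 1000):
phi = phi₀·exp(−k·z) = 0.64 × exp(−0.48 × 2.7) = 0.64 × exp(−1.296)
  = 0.64 × 0.2736 = 0.1751

0.175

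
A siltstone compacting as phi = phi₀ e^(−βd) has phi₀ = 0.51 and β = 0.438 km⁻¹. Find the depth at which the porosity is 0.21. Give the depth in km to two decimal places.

2.03 km

Invert Athy's law: d = ln(phi₀/phi) / β
d = ln(0.51/0.21) / 0.438 = ln(2.429) / 0.438 = 0.8873 / 0.438 = 2.026 km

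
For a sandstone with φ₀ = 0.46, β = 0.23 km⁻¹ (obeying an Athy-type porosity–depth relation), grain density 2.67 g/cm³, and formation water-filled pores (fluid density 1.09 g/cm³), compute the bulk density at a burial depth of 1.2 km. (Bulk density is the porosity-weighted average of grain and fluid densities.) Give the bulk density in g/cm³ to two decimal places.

Porosity at depth: φ = 0.46·exp(−0.23×1.2) = 0.46×0.7588 = 0.3491
Bulk density: ρ_b = (1−φ)ρ_g + φ·ρ_f = 0.6509×2.67 + 0.3491×1.09
       = 1.738 + 0.380 = 2.118 g/cm³

2.12 g/cm³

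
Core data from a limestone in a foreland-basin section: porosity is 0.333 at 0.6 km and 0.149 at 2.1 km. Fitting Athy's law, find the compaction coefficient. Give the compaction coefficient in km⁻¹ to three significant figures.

0.536 km⁻¹

Athy: phi(z) = phi₀ e^(−kz) ⇒ phi₁/phi₂ = e^{k(z₂−z₁)} ⇒ k = ln(phi₁/phi₂)/(z₂−z₁)
k = ln(0.333/0.149) / (2.1 − 0.6) = ln(2.235) / 1.5 = 0.8042 / 1.5 = 0.5361 km⁻¹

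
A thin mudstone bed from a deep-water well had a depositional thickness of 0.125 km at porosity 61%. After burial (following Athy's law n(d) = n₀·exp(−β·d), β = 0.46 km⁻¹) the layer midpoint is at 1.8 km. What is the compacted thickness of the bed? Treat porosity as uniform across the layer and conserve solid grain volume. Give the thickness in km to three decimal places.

0.066 km

Porosity at 1.8 km: n = 0.61·exp(−0.46×1.8) = 0.2665
Solid-volume conservation: h(1−n) = h₀(1−n₀) ⇒ h = h₀·(1−n₀)/(1−n)
h = 0.125 × (1 − 0.61)/(1 − 0.2665) = 0.125 × 0.5317 = 0.0665 km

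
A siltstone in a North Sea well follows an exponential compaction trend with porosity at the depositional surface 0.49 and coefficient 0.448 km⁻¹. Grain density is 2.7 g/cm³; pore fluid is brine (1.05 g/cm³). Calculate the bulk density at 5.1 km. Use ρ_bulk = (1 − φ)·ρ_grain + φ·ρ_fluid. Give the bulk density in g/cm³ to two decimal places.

2.62 g/cm³

Porosity at depth: phi = 0.49·exp(−0.448×5.1) = 0.49×0.1018 = 0.0499
Bulk density: ρ_b = (1−phi)ρ_g + phi·ρ_f = 0.9501×2.7 + 0.0499×1.05
       = 2.565 + 0.052 = 2.618 g/cm³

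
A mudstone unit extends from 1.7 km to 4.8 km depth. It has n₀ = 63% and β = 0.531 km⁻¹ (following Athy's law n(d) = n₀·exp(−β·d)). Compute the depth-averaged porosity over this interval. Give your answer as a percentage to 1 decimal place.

⟨n⟩ = (1/(d₂−d₁)) ∫ n₀ e^(−βd) dd = n₀·(e^(−β·d₁) − e^(−β·d₂)) / (β·(d₂−d₁))
e^(−0.531×1.7) = 0.4055; e^(−0.531×4.8) = 0.0782
⟨n⟩ = 0.63 × (0.4055 − 0.0782) / (0.531 × 3.1) = 0.63 × 0.1988 = 0.1253

12.5%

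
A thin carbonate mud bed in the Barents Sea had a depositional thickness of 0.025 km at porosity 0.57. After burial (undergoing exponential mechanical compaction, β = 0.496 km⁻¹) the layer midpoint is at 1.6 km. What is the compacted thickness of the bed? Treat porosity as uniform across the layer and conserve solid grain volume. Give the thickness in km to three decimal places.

Porosity at 1.6 km: phi = 0.57·exp(−0.496×1.6) = 0.2578
Solid-volume conservation: h(1−phi) = h₀(1−phi₀) ⇒ h = h₀·(1−phi₀)/(1−phi)
h = 0.025 × (1 − 0.57)/(1 − 0.2578) = 0.025 × 0.5793 = 0.0145 km

0.014 km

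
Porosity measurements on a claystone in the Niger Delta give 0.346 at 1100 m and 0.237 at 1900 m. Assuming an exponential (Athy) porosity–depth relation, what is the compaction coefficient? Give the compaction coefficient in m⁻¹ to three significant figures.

Working in km (1 km = 1000 m; c in km⁻¹ = c in m⁻¹ × 1000):
Athy: phi(Z) = phi₀ e^(−cZ) ⇒ phi₁/phi₂ = e^{c(Z₂−Z₁)} ⇒ c = ln(phi₁/phi₂)/(Z₂−Z₁)
c = ln(0.346/0.237) / (1.9 − 1.1) = ln(1.46) / 0.8 = 0.3784 / 0.8 = 0.473 km⁻¹

0.000473 m⁻¹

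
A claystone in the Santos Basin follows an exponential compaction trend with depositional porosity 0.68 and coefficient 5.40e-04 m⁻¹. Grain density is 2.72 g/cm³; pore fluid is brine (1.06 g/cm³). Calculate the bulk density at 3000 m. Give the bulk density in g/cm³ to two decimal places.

2.50 g/cm³

Working in km (1 km = 1000 m; c in km⁻¹ = c in m⁻¹ × 1000):
Porosity at depth: φ = 0.68·exp(−0.54×3) = 0.68×0.1979 = 0.1346
Bulk density: ρ_b = (1−φ)ρ_g + φ·ρ_f = 0.8654×2.72 + 0.1346×1.06
       = 2.354 + 0.143 = 2.497 g/cm³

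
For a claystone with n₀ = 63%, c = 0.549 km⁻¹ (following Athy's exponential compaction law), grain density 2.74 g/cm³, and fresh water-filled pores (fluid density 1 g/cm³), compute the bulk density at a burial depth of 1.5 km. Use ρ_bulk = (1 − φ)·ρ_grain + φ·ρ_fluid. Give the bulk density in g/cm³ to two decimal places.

2.26 g/cm³

Porosity at depth: n = 0.63·exp(−0.549×1.5) = 0.63×0.4389 = 0.2765
Bulk density: ρ_b = (1−n)ρ_g + n·ρ_f = 0.7235×2.74 + 0.2765×1
       = 1.982 + 0.277 = 2.259 g/cm³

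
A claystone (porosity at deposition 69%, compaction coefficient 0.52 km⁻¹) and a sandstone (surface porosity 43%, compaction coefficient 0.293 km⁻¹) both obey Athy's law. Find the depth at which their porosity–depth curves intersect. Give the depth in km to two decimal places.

2.08 km

Set n₀ₐ e^(−cₐz) = n₀ᵦ e^(−cᵦz) ⇒ ln(n₀ₐ/n₀ᵦ) = (cₐ − cᵦ)·z
z = ln(0.69/0.43) / (0.52 − 0.293) = 0.4729 / 0.227 = 2.083 km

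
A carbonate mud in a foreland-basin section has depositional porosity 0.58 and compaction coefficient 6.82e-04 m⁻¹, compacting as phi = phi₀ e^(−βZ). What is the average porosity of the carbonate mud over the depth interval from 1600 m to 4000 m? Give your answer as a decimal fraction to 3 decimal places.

Working in km (1 km = 1000 m; β in km⁻¹ = β in m⁻¹ × 1000):
⟨phi⟩ = (1/(Z₂−Z₁)) ∫ phi₀ e^(−βZ) dZ = phi₀·(e^(−β·Z₁) − e^(−β·Z₂)) / (β·(Z₂−Z₁))
e^(−0.682×1.6) = 0.3358; e^(−0.682×4) = 0.0653
⟨phi⟩ = 0.58 × (0.3358 − 0.0653) / (0.682 × 2.4) = 0.58 × 0.1652 = 0.0958

0.096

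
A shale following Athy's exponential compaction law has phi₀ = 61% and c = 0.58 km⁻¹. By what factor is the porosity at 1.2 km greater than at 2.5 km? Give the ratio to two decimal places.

2.13

phi(z₁)/phi(z₂) = e^(−c·z₁)/e^(−c·z₂) = e^{c(z₂−z₁)}
= exp(0.58 × 1.3) = exp(0.754) = 2.1255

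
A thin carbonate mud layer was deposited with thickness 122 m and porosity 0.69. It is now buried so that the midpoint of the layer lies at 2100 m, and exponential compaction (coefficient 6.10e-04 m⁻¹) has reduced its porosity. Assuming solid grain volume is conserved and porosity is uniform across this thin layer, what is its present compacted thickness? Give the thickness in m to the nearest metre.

Working in km (1 km = 1000 m; c in km⁻¹ = c in m⁻¹ × 1000):
Porosity at 2.1 km: n = 0.69·exp(−0.61×2.1) = 0.1917
Solid-volume conservation: h(1−n) = h₀(1−n₀) ⇒ h = h₀·(1−n₀)/(1−n)
h = 0.122 × (1 − 0.69)/(1 − 0.1917) = 0.122 × 0.3835 = 0.0468 km

47 m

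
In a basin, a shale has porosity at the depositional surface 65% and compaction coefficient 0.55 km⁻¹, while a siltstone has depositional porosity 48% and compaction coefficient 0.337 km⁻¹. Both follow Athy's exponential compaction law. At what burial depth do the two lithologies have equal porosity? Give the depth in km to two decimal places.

1.42 km

Set phi₀ₐ e^(−βₐd) = phi₀ᵦ e^(−βᵦd) ⇒ ln(phi₀ₐ/phi₀ᵦ) = (βₐ − βᵦ)·d
d = ln(0.65/0.48) / (0.55 − 0.337) = 0.3032 / 0.213 = 1.423 km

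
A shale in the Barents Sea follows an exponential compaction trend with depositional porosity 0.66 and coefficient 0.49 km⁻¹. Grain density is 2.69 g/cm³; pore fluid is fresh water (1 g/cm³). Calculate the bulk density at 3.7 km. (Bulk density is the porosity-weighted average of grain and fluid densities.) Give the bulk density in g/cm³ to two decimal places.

2.51 g/cm³

Porosity at depth: phi = 0.66·exp(−0.49×3.7) = 0.66×0.1632 = 0.1077
Bulk density: ρ_b = (1−phi)ρ_g + phi·ρ_f = 0.8923×2.69 + 0.1077×1
       = 2.400 + 0.108 = 2.508 g/cm³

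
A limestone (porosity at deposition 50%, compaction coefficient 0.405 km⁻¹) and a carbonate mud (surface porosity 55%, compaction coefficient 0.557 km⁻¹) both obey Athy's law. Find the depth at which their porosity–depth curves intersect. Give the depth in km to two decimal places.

Set φ₀ₐ e^(−cₐd) = φ₀ᵦ e^(−cᵦd) ⇒ ln(φ₀ₐ/φ₀ᵦ) = (cₐ − cᵦ)·d
d = ln(0.5/0.55) / (0.405 − 0.557) = -0.0953 / -0.152 = 0.627 km

0.63 km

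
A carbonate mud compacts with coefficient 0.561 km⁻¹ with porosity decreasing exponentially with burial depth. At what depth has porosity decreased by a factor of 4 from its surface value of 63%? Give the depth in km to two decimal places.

2.47 km

n/n₀ = 1/4 ⇒ exp(−c·z) = 1/4 ⇒ z = ln(4) / c
z = 1.3863 / 0.561 = 2.471 km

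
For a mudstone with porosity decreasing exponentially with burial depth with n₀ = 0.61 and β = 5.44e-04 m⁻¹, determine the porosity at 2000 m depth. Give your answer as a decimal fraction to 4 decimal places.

0.2055

Working in km (1 km = 1000 m; β in km⁻¹ = β in m⁻¹ × 1000):
n = n₀·exp(−β·z) = 0.61 × exp(−0.544 × 2) = 0.61 × exp(−1.088)
  = 0.61 × 0.3369 = 0.2055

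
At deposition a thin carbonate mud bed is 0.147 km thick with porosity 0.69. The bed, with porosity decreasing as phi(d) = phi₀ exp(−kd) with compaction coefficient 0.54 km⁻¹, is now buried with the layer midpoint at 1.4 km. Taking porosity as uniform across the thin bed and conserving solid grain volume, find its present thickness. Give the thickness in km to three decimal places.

Porosity at 1.4 km: phi = 0.69·exp(−0.54×1.4) = 0.3240
Solid-volume conservation: h(1−phi) = h₀(1−phi₀) ⇒ h = h₀·(1−phi₀)/(1−phi)
h = 0.147 × (1 − 0.69)/(1 − 0.3240) = 0.147 × 0.4586 = 0.0674 km

0.067 km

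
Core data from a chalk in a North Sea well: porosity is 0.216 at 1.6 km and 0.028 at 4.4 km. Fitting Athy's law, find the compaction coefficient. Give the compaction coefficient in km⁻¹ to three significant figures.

Athy: φ(Z) = φ₀ e^(−βZ) ⇒ φ₁/φ₂ = e^{β(Z₂−Z₁)} ⇒ β = ln(φ₁/φ₂)/(Z₂−Z₁)
β = ln(0.216/0.028) / (4.4 − 1.6) = ln(7.714) / 2.8 = 2.0431 / 2.8 = 0.7297 km⁻¹

0.730 km⁻¹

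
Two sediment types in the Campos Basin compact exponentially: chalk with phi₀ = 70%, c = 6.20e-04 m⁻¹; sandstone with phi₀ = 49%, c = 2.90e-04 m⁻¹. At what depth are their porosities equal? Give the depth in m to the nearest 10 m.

Working in km (1 km = 1000 m; c in km⁻¹ = c in m⁻¹ × 1000):
Set phi₀ₐ e^(−cₐZ) = phi₀ᵦ e^(−cᵦZ) ⇒ ln(phi₀ₐ/phi₀ᵦ) = (cₐ − cᵦ)·Z
Z = ln(0.7/0.49) / (0.62 − 0.29) = 0.3567 / 0.33 = 1.081 km

1080 m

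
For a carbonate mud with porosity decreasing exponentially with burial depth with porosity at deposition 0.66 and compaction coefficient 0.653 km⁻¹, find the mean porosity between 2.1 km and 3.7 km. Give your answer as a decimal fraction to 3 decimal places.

0.104

⟨φ⟩ = (1/(d₂−d₁)) ∫ φ₀ e^(−kd) dd = φ₀·(e^(−k·d₁) − e^(−k·d₂)) / (k·(d₂−d₁))
e^(−0.653×2.1) = 0.2538; e^(−0.653×3.7) = 0.0893
⟨φ⟩ = 0.66 × (0.2538 − 0.0893) / (0.653 × 1.6) = 0.66 × 0.1575 = 0.1039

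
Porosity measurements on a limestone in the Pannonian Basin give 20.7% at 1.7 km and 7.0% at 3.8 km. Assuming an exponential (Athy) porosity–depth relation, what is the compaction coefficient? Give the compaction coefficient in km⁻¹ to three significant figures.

Athy: n(d) = n₀ e^(−βd) ⇒ n₁/n₂ = e^{β(d₂−d₁)} ⇒ β = ln(n₁/n₂)/(d₂−d₁)
β = ln(0.207/0.07) / (3.8 − 1.7) = ln(2.957) / 2.1 = 1.0842 / 2.1 = 0.5163 km⁻¹

0.516 km⁻¹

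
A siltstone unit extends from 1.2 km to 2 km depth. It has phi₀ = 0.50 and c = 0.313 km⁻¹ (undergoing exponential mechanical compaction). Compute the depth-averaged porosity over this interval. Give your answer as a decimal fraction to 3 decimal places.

⟨phi⟩ = (1/(d₂−d₁)) ∫ phi₀ e^(−cd) dd = phi₀·(e^(−c·d₁) − e^(−c·d₂)) / (c·(d₂−d₁))
e^(−0.313×1.2) = 0.6869; e^(−0.313×2) = 0.5347
⟨phi⟩ = 0.5 × (0.6869 − 0.5347) / (0.313 × 0.8) = 0.5 × 0.6076 = 0.3038

0.304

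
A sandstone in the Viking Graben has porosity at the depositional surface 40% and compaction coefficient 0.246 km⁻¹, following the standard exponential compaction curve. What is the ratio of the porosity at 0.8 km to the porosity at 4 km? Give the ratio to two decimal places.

2.20

phi(d₁)/phi(d₂) = e^(−c·d₁)/e^(−c·d₂) = e^{c(d₂−d₁)}
= exp(0.246 × 3.2) = exp(0.7872) = 2.1972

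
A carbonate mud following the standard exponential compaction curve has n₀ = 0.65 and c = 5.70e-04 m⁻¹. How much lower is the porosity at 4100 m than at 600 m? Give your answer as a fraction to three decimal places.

Working in km (1 km = 1000 m; c in km⁻¹ = c in m⁻¹ × 1000):
n(0.6) = 0.65·e^(−0.57×0.6) = 0.4617
n(4.1) = 0.65·e^(−0.57×4.1) = 0.0628
Δn = 0.4617 − 0.0628 = 0.3989

0.399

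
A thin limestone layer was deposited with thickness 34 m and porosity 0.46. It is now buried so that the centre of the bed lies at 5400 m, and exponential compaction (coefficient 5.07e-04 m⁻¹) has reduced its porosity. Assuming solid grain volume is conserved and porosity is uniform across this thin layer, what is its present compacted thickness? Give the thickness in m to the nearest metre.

19 m

Working in km (1 km = 1000 m; c in km⁻¹ = c in m⁻¹ × 1000):
Porosity at 5.4 km: φ = 0.46·exp(−0.507×5.4) = 0.0298
Solid-volume conservation: h(1−φ) = h₀(1−φ₀) ⇒ h = h₀·(1−φ₀)/(1−φ)
h = 0.034 × (1 − 0.46)/(1 − 0.0298) = 0.034 × 0.5566 = 0.0189 km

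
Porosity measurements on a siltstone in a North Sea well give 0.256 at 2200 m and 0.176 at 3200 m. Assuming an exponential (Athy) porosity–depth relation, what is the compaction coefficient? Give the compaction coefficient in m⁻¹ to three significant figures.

0.000375 m⁻¹

Working in km (1 km = 1000 m; c in km⁻¹ = c in m⁻¹ × 1000):
Athy: n(d) = n₀ e^(−cd) ⇒ n₁/n₂ = e^{c(d₂−d₁)} ⇒ c = ln(n₁/n₂)/(d₂−d₁)
c = ln(0.256/0.176) / (3.2 − 2.2) = ln(1.455) / 1 = 0.3747 / 1 = 0.3747 km⁻¹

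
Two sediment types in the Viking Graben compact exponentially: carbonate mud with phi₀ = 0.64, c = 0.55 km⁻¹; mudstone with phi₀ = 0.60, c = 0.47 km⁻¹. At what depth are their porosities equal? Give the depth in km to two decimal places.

0.81 km

Set phi₀ₐ e^(−cₐZ) = phi₀ᵦ e^(−cᵦZ) ⇒ ln(phi₀ₐ/phi₀ᵦ) = (cₐ − cᵦ)·Z
Z = ln(0.64/0.6) / (0.55 − 0.47) = 0.0645 / 0.08 = 0.807 km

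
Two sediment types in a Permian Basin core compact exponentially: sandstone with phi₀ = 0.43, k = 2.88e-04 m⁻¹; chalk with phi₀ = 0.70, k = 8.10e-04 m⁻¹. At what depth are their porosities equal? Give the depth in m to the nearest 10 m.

Working in km (1 km = 1000 m; k in km⁻¹ = k in m⁻¹ × 1000):
Set phi₀ₐ e^(−kₐZ) = phi₀ᵦ e^(−kᵦZ) ⇒ ln(phi₀ₐ/phi₀ᵦ) = (kₐ − kᵦ)·Z
Z = ln(0.43/0.7) / (0.288 − 0.81) = -0.4873 / -0.522 = 0.934 km

930 m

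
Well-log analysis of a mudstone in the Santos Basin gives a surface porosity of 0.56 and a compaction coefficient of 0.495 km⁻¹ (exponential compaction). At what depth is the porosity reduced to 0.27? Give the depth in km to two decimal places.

1.47 km

Invert Athy's law: d = ln(n₀/n) / β
d = ln(0.56/0.27) / 0.495 = ln(2.074) / 0.495 = 0.7295 / 0.495 = 1.474 km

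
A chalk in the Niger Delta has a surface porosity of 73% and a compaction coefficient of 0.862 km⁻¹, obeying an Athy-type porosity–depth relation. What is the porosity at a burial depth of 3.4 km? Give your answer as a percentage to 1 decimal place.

phi = phi₀·exp(−β·Z) = 0.73 × exp(−0.862 × 3.4) = 0.73 × exp(−2.931)
  = 0.73 × 0.0534 = 0.0389

3.9%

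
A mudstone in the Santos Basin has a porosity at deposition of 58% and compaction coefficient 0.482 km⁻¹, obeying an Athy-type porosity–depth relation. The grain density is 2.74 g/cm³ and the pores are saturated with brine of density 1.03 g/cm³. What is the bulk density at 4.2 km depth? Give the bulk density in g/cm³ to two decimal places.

2.61 g/cm³

Porosity at depth: n = 0.58·exp(−0.482×4.2) = 0.58×0.1321 = 0.0766
Bulk density: ρ_b = (1−n)ρ_g + n·ρ_f = 0.9234×2.74 + 0.0766×1.03
       = 2.530 + 0.079 = 2.609 g/cm³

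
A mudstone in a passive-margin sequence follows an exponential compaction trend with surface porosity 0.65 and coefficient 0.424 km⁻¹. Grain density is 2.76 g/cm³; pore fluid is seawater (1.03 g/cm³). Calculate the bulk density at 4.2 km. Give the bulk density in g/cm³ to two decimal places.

Porosity at depth: phi = 0.65·exp(−0.424×4.2) = 0.65×0.1685 = 0.1095
Bulk density: ρ_b = (1−phi)ρ_g + phi·ρ_f = 0.8905×2.76 + 0.1095×1.03
       = 2.458 + 0.113 = 2.571 g/cm³

2.57 g/cm³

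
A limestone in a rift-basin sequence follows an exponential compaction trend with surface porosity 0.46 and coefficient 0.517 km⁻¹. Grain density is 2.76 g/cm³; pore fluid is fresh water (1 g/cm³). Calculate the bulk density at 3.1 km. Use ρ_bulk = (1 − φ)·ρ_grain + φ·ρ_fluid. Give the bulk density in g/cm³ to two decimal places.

Porosity at depth: φ = 0.46·exp(−0.517×3.1) = 0.46×0.2014 = 0.0926
Bulk density: ρ_b = (1−φ)ρ_g + φ·ρ_f = 0.9074×2.76 + 0.0926×1
       = 2.504 + 0.093 = 2.597 g/cm³

2.60 g/cm³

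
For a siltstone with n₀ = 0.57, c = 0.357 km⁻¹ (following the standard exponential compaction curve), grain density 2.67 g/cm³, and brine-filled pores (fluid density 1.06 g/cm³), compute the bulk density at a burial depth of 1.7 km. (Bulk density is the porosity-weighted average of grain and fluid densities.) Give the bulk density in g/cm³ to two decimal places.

Porosity at depth: n = 0.57·exp(−0.357×1.7) = 0.57×0.5450 = 0.3107
Bulk density: ρ_b = (1−n)ρ_g + n·ρ_f = 0.6893×2.67 + 0.3107×1.06
       = 1.841 + 0.329 = 2.170 g/cm³

2.17 g/cm³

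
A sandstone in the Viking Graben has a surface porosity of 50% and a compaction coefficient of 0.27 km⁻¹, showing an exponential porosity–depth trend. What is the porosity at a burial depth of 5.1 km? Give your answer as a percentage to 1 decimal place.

12.6%

phi = phi₀·exp(−c·Z) = 0.5 × exp(−0.27 × 5.1) = 0.5 × exp(−1.377)
  = 0.5 × 0.2523 = 0.1262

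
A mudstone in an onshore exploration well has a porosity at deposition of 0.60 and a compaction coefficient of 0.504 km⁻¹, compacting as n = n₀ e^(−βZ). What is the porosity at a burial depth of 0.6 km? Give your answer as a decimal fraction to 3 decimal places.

0.443

n = n₀·exp(−β·Z) = 0.6 × exp(−0.504 × 0.6) = 0.6 × exp(−0.3024)
  = 0.6 × 0.7390 = 0.4434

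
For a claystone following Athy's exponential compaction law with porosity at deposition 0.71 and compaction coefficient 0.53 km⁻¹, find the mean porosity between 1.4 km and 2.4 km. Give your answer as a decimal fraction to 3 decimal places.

0.262

⟨φ⟩ = (1/(z₂−z₁)) ∫ φ₀ e^(−cz) dz = φ₀·(e^(−c·z₁) − e^(−c·z₂)) / (c·(z₂−z₁))
e^(−0.53×1.4) = 0.4762; e^(−0.53×2.4) = 0.2803
⟨φ⟩ = 0.71 × (0.4762 − 0.2803) / (0.53 × 1) = 0.71 × 0.3696 = 0.2624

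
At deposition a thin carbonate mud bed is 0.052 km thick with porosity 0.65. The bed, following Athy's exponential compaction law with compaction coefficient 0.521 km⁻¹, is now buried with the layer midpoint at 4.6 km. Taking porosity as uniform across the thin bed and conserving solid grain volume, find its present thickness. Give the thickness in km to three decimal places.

0.019 km

Porosity at 4.6 km: φ = 0.65·exp(−0.521×4.6) = 0.0592
Solid-volume conservation: h(1−φ) = h₀(1−φ₀) ⇒ h = h₀·(1−φ₀)/(1−φ)
h = 0.052 × (1 − 0.65)/(1 − 0.0592) = 0.052 × 0.3720 = 0.0193 km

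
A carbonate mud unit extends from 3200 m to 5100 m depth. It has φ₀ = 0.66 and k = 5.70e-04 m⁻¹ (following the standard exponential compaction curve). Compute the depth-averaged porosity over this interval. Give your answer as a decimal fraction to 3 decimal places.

0.065

Working in km (1 km = 1000 m; k in km⁻¹ = k in m⁻¹ × 1000):
⟨φ⟩ = (1/(d₂−d₁)) ∫ φ₀ e^(−kd) dd = φ₀·(e^(−k·d₁) − e^(−k·d₂)) / (k·(d₂−d₁))
e^(−0.57×3.2) = 0.1614; e^(−0.57×5.1) = 0.0546
⟨φ⟩ = 0.66 × (0.1614 − 0.0546) / (0.57 × 1.9) = 0.66 × 0.0986 = 0.0650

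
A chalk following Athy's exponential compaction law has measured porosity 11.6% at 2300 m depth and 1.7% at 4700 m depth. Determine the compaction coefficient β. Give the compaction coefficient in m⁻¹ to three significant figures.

0.000800 m⁻¹

Working in km (1 km = 1000 m; β in km⁻¹ = β in m⁻¹ × 1000):
Athy: phi(d) = phi₀ e^(−βd) ⇒ phi₁/phi₂ = e^{β(d₂−d₁)} ⇒ β = ln(phi₁/phi₂)/(d₂−d₁)
β = ln(0.116/0.017) / (4.7 − 2.3) = ln(6.824) / 2.4 = 1.9204 / 2.4 = 0.8002 km⁻¹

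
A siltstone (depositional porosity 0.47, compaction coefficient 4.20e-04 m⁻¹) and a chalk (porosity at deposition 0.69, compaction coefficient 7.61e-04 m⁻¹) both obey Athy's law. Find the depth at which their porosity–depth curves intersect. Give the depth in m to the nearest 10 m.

Working in km (1 km = 1000 m; β in km⁻¹ = β in m⁻¹ × 1000):
Set φ₀ₐ e^(−βₐZ) = φ₀ᵦ e^(−βᵦZ) ⇒ ln(φ₀ₐ/φ₀ᵦ) = (βₐ − βᵦ)·Z
Z = ln(0.47/0.69) / (0.42 − 0.761) = -0.3840 / -0.341 = 1.126 km

1130 m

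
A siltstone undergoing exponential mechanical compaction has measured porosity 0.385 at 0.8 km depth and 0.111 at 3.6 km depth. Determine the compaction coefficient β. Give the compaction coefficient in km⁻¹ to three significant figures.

Athy: phi(z) = phi₀ e^(−βz) ⇒ phi₁/phi₂ = e^{β(z₂−z₁)} ⇒ β = ln(phi₁/phi₂)/(z₂−z₁)
β = ln(0.385/0.111) / (3.6 − 0.8) = ln(3.468) / 2.8 = 1.2437 / 2.8 = 0.4442 km⁻¹

0.444 km⁻¹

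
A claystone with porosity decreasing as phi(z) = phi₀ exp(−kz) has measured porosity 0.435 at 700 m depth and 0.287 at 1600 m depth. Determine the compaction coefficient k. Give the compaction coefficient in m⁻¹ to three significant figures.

0.000462 m⁻¹

Working in km (1 km = 1000 m; k in km⁻¹ = k in m⁻¹ × 1000):
Athy: phi(z) = phi₀ e^(−kz) ⇒ phi₁/phi₂ = e^{k(z₂−z₁)} ⇒ k = ln(phi₁/phi₂)/(z₂−z₁)
k = ln(0.435/0.287) / (1.6 − 0.7) = ln(1.516) / 0.9 = 0.4159 / 0.9 = 0.4621 km⁻¹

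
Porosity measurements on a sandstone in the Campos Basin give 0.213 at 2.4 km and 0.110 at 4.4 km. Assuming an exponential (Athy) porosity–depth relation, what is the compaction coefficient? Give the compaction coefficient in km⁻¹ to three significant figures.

Athy: n(Z) = n₀ e^(−kZ) ⇒ n₁/n₂ = e^{k(Z₂−Z₁)} ⇒ k = ln(n₁/n₂)/(Z₂−Z₁)
k = ln(0.213/0.11) / (4.4 − 2.4) = ln(1.936) / 2 = 0.6608 / 2 = 0.3304 km⁻¹

0.330 km⁻¹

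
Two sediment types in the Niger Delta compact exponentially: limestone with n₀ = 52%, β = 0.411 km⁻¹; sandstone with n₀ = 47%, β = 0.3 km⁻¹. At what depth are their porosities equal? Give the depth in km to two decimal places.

0.91 km

Set n₀ₐ e^(−βₐZ) = n₀ᵦ e^(−βᵦZ) ⇒ ln(n₀ₐ/n₀ᵦ) = (βₐ − βᵦ)·Z
Z = ln(0.52/0.47) / (0.411 − 0.3) = 0.1011 / 0.111 = 0.911 km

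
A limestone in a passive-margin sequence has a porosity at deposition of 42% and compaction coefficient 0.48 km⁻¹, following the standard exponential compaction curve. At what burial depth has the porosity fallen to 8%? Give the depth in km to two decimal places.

Invert Athy's law: z = ln(φ₀/φ) / c
z = ln(0.42/0.08) / 0.48 = ln(5.25) / 0.48 = 1.6582 / 0.48 = 3.455 km

3.45 km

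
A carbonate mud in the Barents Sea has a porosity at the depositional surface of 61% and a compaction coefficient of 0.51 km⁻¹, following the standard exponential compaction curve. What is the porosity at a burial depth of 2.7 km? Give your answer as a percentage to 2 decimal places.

15.39%

n = n₀·exp(−β·z) = 0.61 × exp(−0.51 × 2.7) = 0.61 × exp(−1.377)
  = 0.61 × 0.2523 = 0.1539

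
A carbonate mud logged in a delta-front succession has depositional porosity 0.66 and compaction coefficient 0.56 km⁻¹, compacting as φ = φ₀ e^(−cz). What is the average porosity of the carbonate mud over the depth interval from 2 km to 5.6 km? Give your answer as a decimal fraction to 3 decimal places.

⟨φ⟩ = (1/(z₂−z₁)) ∫ φ₀ e^(−cz) dz = φ₀·(e^(−c·z₁) − e^(−c·z₂)) / (c·(z₂−z₁))
e^(−0.56×2) = 0.3263; e^(−0.56×5.6) = 0.0435
⟨φ⟩ = 0.66 × (0.3263 − 0.0435) / (0.56 × 3.6) = 0.66 × 0.1403 = 0.0926

0.093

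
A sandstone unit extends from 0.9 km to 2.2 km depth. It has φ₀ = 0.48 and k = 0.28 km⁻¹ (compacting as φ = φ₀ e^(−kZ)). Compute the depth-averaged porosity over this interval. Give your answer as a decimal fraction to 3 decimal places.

0.313

⟨φ⟩ = (1/(Z₂−Z₁)) ∫ φ₀ e^(−kZ) dZ = φ₀·(e^(−k·Z₁) − e^(−k·Z₂)) / (k·(Z₂−Z₁))
e^(−0.28×0.9) = 0.7772; e^(−0.28×2.2) = 0.5401
⟨φ⟩ = 0.48 × (0.7772 − 0.5401) / (0.28 × 1.3) = 0.48 × 0.6515 = 0.3127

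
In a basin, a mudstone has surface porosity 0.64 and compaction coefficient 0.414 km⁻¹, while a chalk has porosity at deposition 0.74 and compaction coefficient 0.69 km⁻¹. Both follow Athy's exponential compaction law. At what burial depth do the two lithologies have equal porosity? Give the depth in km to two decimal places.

Set n₀ₐ e^(−cₐz) = n₀ᵦ e^(−cᵦz) ⇒ ln(n₀ₐ/n₀ᵦ) = (cₐ − cᵦ)·z
z = ln(0.64/0.74) / (0.414 − 0.69) = -0.1452 / -0.276 = 0.526 km

0.53 km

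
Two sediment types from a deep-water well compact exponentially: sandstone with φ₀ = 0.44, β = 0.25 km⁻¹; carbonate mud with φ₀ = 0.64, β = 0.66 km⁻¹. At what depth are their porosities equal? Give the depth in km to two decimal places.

0.91 km

Set φ₀ₐ e^(−βₐd) = φ₀ᵦ e^(−βᵦd) ⇒ ln(φ₀ₐ/φ₀ᵦ) = (βₐ − βᵦ)·d
d = ln(0.44/0.64) / (0.25 − 0.66) = -0.3747 / -0.41 = 0.914 km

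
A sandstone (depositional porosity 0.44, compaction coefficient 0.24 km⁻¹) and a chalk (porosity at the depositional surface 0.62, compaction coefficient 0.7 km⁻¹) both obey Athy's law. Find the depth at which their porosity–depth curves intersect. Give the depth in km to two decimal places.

Set n₀ₐ e^(−kₐz) = n₀ᵦ e^(−kᵦz) ⇒ ln(n₀ₐ/n₀ᵦ) = (kₐ − kᵦ)·z
z = ln(0.44/0.62) / (0.24 − 0.7) = -0.3429 / -0.46 = 0.746 km

0.75 km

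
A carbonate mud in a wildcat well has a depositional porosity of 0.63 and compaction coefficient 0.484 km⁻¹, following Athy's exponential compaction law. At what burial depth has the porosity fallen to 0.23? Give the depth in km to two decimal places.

2.08 km

Invert Athy's law: d = ln(φ₀/φ) / c
d = ln(0.63/0.23) / 0.484 = ln(2.739) / 0.484 = 1.0076 / 0.484 = 2.082 km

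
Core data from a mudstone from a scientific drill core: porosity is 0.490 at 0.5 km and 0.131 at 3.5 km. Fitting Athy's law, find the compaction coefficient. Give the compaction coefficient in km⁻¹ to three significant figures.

Athy: n(z) = n₀ e^(−kz) ⇒ n₁/n₂ = e^{k(z₂−z₁)} ⇒ k = ln(n₁/n₂)/(z₂−z₁)
k = ln(0.49/0.131) / (3.5 − 0.5) = ln(3.74) / 3 = 1.3192 / 3 = 0.4397 km⁻¹

0.440 km⁻¹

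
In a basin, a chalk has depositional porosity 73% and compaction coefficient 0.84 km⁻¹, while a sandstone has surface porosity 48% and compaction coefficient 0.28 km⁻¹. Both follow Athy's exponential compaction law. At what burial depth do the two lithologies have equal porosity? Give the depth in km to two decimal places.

0.75 km

Set φ₀ₐ e^(−βₐZ) = φ₀ᵦ e^(−βᵦZ) ⇒ ln(φ₀ₐ/φ₀ᵦ) = (βₐ − βᵦ)·Z
Z = ln(0.73/0.48) / (0.84 − 0.28) = 0.4193 / 0.56 = 0.749 km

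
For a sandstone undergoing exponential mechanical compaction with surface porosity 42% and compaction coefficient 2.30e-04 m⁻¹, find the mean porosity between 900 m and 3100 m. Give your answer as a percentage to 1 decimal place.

26.8%

Working in km (1 km = 1000 m; β in km⁻¹ = β in m⁻¹ × 1000):
⟨phi⟩ = (1/(d₂−d₁)) ∫ phi₀ e^(−βd) dd = phi₀·(e^(−β·d₁) − e^(−β·d₂)) / (β·(d₂−d₁))
e^(−0.23×0.9) = 0.8130; e^(−0.23×3.1) = 0.4902
⟨phi⟩ = 0.42 × (0.8130 − 0.4902) / (0.23 × 2.2) = 0.42 × 0.6380 = 0.2680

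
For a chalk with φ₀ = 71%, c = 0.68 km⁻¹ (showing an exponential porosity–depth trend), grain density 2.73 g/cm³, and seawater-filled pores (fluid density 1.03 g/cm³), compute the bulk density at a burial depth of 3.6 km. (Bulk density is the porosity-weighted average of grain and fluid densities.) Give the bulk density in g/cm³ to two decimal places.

Porosity at depth: φ = 0.71·exp(−0.68×3.6) = 0.71×0.0865 = 0.0614
Bulk density: ρ_b = (1−φ)ρ_g + φ·ρ_f = 0.9386×2.73 + 0.0614×1.03
       = 2.562 + 0.063 = 2.626 g/cm³

2.63 g/cm³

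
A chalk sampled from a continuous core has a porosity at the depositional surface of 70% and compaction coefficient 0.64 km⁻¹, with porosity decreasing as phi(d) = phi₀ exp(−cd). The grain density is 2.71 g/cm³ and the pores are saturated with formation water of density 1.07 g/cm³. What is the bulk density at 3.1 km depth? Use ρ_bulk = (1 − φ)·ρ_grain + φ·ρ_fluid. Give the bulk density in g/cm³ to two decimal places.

Porosity at depth: phi = 0.7·exp(−0.64×3.1) = 0.7×0.1375 = 0.0963
Bulk density: ρ_b = (1−phi)ρ_g + phi·ρ_f = 0.9037×2.71 + 0.0963×1.07
       = 2.449 + 0.103 = 2.552 g/cm³

2.55 g/cm³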